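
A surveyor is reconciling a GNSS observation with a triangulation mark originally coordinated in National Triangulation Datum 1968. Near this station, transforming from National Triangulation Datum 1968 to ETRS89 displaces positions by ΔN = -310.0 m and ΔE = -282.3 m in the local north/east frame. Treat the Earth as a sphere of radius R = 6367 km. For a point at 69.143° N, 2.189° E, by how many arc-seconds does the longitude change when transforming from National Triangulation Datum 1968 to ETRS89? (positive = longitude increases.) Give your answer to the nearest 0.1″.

Δλ = -25.7″

At latitude 69.143°, cos φ = 0.356037.
One radian of longitude at latitude φ spans R cos φ, so Δλ = ΔE / (R cos φ) = -282.3 / (6367000 × 0.356037) = -1.2453e-04 rad = -25.687″.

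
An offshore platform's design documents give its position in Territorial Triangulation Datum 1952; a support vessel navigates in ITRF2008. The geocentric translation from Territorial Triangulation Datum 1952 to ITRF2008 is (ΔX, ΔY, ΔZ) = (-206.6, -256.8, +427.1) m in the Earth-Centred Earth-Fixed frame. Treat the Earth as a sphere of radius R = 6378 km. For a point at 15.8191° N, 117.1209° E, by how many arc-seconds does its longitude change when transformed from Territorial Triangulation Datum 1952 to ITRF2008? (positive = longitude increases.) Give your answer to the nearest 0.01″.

sin φ = 0.272601, cos φ = 0.962127, sin λ = 0.890047, cos λ = -0.455870.
East component: ΔE = −sin λ·ΔX + cos λ·ΔY = −(0.890047)(-206.6) + (-0.455870)(-256.8) = 300.95 m.
1° of latitude spans πR/180 = 111317 m; at latitude φ, 1° of longitude spans that × cos φ = 107101.2 m, so Δλ = 300.95 / 107101.2 × 3600 = 10.116″.

Δλ = 10.12″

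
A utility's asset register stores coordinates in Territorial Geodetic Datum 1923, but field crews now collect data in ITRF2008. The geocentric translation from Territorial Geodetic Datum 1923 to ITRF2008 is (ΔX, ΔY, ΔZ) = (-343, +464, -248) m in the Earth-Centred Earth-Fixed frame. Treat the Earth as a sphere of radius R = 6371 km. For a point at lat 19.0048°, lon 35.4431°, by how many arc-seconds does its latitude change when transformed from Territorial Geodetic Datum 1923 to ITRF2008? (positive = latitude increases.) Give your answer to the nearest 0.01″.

Δφ = -7.48″

sin φ = 0.325647, cos φ = 0.945491, sin λ = 0.579894, cos λ = 0.814692.
North component: ΔN = −sin φ cos λ·ΔX − sin φ sin λ·ΔY + cos φ·ΔZ = −(0.325647)(0.814692)(-343) − (0.325647)(0.579894)(464) + (0.945491)(-248) = -231.11 m.
1° of latitude spans πR/180 = 111195 m, so Δφ = -231.11 / 111195 × 3600 = -7.482″.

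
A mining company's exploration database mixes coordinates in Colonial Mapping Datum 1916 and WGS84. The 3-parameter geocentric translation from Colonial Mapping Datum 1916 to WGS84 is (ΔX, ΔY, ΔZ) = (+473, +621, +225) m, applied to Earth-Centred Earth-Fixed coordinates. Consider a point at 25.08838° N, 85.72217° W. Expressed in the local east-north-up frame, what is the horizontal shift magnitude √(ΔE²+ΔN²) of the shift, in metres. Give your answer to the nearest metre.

687 m

The local east axis at (φ, λ) is (−sin λ, cos λ, 0), so ΔE = −sin(-85.72217°)·473 + cos(-85.72217°)·621 = 518.00 m.
The local north axis is (−sin φ cos λ, −sin φ sin λ, cos φ), giving ΔN = -14.960 + 262.580 + 203.772 = 451.39 m.
Horizontal magnitude = √(ΔE² + ΔN²) = √(518.00² + 451.39²) = 687.08 m.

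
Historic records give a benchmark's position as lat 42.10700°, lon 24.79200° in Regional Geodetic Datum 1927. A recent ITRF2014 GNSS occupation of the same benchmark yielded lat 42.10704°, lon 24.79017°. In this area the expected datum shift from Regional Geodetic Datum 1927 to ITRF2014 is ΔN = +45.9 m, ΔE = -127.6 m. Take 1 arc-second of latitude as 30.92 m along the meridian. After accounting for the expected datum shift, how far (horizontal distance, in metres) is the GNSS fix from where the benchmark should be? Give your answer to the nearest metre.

Observed coordinate differences: Δφ = +0.00004°, Δλ = -0.00183°.
Converting to metres (1° lat = 111312 m, cos φ = 0.741894): observed ΔN = 4.5 m, observed ΔE = -151.1 m.
Subtracting the expected shift leaves a residual of 4.5 − (45.9) = -41.4 m north and -151.1 − (-127.6) = -23.5 m east.
Residual distance = √((-41.4)² + (-23.5)²) = 47.7 m.

48 m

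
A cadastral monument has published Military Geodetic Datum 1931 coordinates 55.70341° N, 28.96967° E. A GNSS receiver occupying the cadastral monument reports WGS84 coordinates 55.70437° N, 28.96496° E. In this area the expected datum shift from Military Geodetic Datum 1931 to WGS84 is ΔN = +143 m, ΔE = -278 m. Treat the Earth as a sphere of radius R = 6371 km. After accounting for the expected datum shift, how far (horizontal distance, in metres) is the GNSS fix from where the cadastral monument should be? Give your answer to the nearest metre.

40 m

Observed coordinate differences: Δφ = +0.00096°, Δλ = -0.00471°.
Converting to metres (1° lat = 111195 m, cos φ = 0.563477): observed ΔN = 106.7 m, observed ΔE = -295.1 m.
Subtracting the expected shift leaves a residual of 106.7 − (143) = -36.3 m north and -295.1 − (-278) = -17.1 m east.
Residual distance = √((-36.3)² + (-17.1)²) = 40.1 m.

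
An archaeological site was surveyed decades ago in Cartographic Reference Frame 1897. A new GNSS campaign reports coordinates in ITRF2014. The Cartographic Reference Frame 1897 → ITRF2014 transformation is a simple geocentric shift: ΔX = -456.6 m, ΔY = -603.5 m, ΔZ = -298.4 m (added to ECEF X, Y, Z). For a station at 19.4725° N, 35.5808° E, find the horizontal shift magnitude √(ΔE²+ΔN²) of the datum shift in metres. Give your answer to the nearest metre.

229 m

At φ = 19.4725°, λ = 35.5808°: sin φ = 0.333354, cos φ = 0.942802, sin λ = 0.581850, cos λ = 0.813296.
ΔE = −sin λ·ΔX + cos λ·ΔY = −(0.581850)·(-456.6) + (0.813296)·(-603.5) = -225.15 m.
ΔN = −sin φ cos λ·ΔX − sin φ sin λ·ΔY + cos φ·ΔZ = −(0.333354)(0.813296)(-456.6) − (0.333354)(0.581850)(-603.5) + (0.942802)(-298.4) = -40.48 m.
Horizontal magnitude = √(ΔE² + ΔN²) = √((-225.15)² + (-40.48)²) = 228.76 m.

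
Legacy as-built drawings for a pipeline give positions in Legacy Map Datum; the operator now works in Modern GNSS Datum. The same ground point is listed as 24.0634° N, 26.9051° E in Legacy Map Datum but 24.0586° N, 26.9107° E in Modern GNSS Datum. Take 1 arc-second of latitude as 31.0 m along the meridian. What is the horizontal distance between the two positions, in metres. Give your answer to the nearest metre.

Δφ = 24.0586° − 24.0634° = -0.0048°; Δλ = 26.9107° − 26.9051° = +0.0056°.
1° of latitude = 3600 × 31.00 = 111600 m.
ΔN = Δφ × 111600 = -535.7 m; ΔE = Δλ × 111600 × cos(24.0634°) = +0.0056 × 111600 × 0.913095 = 570.6 m.
Distance = √(ΔE² + ΔN²) = √(570.6² + (-535.7)²) = 782.7 m.

783 m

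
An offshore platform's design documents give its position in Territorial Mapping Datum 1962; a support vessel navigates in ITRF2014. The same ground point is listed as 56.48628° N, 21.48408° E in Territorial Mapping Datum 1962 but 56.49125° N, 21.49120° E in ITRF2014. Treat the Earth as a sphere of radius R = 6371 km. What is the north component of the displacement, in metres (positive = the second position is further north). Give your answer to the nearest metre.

Δφ = 56.49125° − 56.48628° = +0.00497°; Δλ = 21.49120° − 21.48408° = +0.00712°.
1° along a meridian = πR/180 = 111195 m.
ΔN = Δφ × 111195 = 552.6 m; ΔE = Δλ × 111195 × cos(56.48628°) = +0.00712 × 111195 × 0.552137 = 437.1 m.

ΔN = 553 m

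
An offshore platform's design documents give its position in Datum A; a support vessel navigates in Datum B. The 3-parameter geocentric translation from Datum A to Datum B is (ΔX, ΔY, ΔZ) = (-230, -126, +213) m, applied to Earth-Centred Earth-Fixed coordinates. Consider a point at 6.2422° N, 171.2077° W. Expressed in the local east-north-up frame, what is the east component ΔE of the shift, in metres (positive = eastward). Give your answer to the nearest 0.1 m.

The local east axis at (φ, λ) is (−sin λ, cos λ, 0), so ΔE = −sin(-171.2077°)·(-230) + cos(-171.2077°)·(-126) = 89.36 m.

ΔE = 89.4 m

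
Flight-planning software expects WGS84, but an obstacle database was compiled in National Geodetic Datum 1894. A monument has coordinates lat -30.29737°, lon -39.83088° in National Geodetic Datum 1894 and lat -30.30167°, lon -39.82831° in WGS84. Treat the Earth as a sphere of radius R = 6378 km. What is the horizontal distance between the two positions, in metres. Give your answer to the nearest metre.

Δφ = -30.30167° − -30.29737° = -0.00430°; Δλ = -39.82831° − -39.83088° = +0.00257°.
1° along a meridian = πR/180 = 111317 m.
ΔN = Δφ × 111317 = -478.7 m; ΔE = Δλ × 111317 × cos(-30.29737°) = +0.00257 × 111317 × 0.863419 = 247.0 m.
Distance = √(ΔE² + ΔN²) = √(247.0² + (-478.7)²) = 538.6 m.

539 m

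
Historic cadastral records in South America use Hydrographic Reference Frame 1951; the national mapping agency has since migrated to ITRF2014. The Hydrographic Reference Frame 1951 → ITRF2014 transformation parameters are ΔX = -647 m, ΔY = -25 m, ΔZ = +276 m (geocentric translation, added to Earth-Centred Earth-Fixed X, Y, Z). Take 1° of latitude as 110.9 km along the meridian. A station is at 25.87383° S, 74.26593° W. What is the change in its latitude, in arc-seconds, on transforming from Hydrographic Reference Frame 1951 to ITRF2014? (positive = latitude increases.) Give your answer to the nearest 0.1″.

Δφ = 5.9″

sin φ = -0.436391, cos φ = 0.899757, sin λ = -0.962531, cos λ = 0.271173.
North component: ΔN = −sin φ cos λ·ΔX − sin φ sin λ·ΔY + cos φ·ΔZ = −(-0.436391)(0.271173)(-647) − (-0.436391)(-0.962531)(-25) + (0.899757)(276) = 182.27 m.
1° of latitude spans 110900 m, so Δφ = 182.27 / 110900 × 3600 = 5.917″.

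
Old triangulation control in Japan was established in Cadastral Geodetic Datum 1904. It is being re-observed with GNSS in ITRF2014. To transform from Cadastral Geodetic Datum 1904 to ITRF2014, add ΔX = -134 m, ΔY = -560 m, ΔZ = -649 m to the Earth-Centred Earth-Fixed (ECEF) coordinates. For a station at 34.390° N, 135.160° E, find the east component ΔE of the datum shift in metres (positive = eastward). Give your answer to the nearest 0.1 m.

ΔE = 491.6 m

At φ = 34.390°, λ = 135.160°: sin φ = 0.564823, cos φ = 0.825212, sin λ = 0.705129, cos λ = -0.709079.
ΔE = −sin λ·ΔX + cos λ·ΔY = −(0.705129)·(-134) + (-0.709079)·(-560) = 491.57 m.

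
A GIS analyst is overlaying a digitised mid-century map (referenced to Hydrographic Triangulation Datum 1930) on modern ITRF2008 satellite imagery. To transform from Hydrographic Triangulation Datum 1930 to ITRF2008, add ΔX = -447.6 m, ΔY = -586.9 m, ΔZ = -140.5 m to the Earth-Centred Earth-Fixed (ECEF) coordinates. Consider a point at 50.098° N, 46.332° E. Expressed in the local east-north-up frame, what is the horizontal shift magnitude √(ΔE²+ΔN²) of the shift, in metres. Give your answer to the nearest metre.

480 m

At φ = 50.098°, λ = 46.332°: sin φ = 0.767143, cos φ = 0.641476, sin λ = 0.723353, cos λ = 0.690479.
ΔE = −sin λ·ΔX + cos λ·ΔY = −(0.723353)·(-447.6) + (0.690479)·(-586.9) = -81.47 m.
ΔN = −sin φ cos λ·ΔX − sin φ sin λ·ΔY + cos φ·ΔZ = −(0.767143)(0.690479)(-447.6) − (0.767143)(0.723353)(-586.9) + (0.641476)(-140.5) = 472.64 m.
Horizontal magnitude = √(ΔE² + ΔN²) = √((-81.47)² + 472.64²) = 479.61 m.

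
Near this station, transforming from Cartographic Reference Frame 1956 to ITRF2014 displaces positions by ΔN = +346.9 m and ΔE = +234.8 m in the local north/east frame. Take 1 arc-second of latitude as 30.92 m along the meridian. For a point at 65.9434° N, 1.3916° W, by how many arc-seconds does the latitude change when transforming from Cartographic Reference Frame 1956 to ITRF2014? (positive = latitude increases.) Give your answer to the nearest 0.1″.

Δφ = 11.2″

1″ of latitude = 30.92 m, so Δφ = 346.9 / 30.92 = 11.219″.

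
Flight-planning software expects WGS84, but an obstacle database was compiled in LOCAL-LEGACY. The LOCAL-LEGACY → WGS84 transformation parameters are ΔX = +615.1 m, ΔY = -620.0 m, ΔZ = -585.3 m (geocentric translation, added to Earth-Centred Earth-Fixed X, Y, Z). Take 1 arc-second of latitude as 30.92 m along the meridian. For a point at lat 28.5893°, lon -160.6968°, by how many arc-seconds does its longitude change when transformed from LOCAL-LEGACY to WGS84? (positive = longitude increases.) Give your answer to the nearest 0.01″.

Δλ = 29.04″

sin φ = 0.478528, cos φ = 0.878072, sin λ = -0.330567, cos λ = -0.943782.
East component: ΔE = −sin λ·ΔX + cos λ·ΔY = −(-0.330567)(615.1) + (-0.943782)(-620.0) = 788.48 m.
1° of latitude spans 3600 × 30.92 = 111312 m; at latitude φ, 1° of longitude spans that × cos φ = 97740.0 m, so Δλ = 788.48 / 97740.0 × 3600 = 29.042″.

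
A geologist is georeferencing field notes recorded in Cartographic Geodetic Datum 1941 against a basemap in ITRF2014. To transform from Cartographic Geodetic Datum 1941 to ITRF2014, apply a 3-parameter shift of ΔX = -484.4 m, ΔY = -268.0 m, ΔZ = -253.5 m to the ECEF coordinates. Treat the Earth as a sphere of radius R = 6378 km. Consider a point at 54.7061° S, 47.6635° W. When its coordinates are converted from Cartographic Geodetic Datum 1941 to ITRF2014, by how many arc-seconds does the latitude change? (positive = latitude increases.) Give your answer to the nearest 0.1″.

Δφ = -8.1″

sin φ = -0.816199, cos φ = 0.577771, sin λ = -0.739202, cos λ = 0.673484.
North component: ΔN = −sin φ cos λ·ΔX − sin φ sin λ·ΔY + cos φ·ΔZ = −(-0.816199)(0.673484)(-484.4) − (-0.816199)(-0.739202)(-268.0) + (0.577771)(-253.5) = -251.04 m.
1° of latitude spans πR/180 = 111317 m, so Δφ = -251.04 / 111317 × 3600 = -8.119″.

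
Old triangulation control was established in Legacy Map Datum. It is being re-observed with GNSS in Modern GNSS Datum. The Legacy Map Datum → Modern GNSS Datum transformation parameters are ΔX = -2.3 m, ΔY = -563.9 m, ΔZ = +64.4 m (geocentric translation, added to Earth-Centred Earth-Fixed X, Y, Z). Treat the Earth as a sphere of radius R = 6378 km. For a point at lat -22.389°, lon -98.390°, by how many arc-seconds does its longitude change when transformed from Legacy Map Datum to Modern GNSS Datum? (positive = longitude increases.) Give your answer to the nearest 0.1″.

sin φ = -0.380893, cos φ = 0.924619, sin λ = -0.989298, cos λ = -0.145910.
East component: ΔE = −sin λ·ΔX + cos λ·ΔY = −(-0.989298)(-2.3) + (-0.145910)(-563.9) = 80.00 m.
1° of latitude spans πR/180 = 111317 m; at latitude φ, 1° of longitude spans that × cos φ = 102925.9 m, so Δλ = 80.00 / 102925.9 × 3600 = 2.798″.

Δλ = 2.8″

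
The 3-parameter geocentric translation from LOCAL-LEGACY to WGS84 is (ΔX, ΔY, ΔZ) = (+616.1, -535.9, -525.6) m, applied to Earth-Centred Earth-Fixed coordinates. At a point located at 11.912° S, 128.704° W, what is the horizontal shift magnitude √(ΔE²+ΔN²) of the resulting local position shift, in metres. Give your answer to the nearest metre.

At φ = -11.912°, λ = -128.704°: sin φ = -0.206409, cos φ = 0.978466, sin λ = -0.780387, cos λ = -0.625297.
ΔE = −sin λ·ΔX + cos λ·ΔY = −(-0.780387)·(616.1) + (-0.625297)·(-535.9) = 815.89 m.
ΔN = −sin φ cos λ·ΔX − sin φ sin λ·ΔY + cos φ·ΔZ = −(-0.206409)(-0.625297)(616.1) − (-0.206409)(-0.780387)(-535.9) + (0.978466)(-525.6) = -507.48 m.
Horizontal magnitude = √(ΔE² + ΔN²) = √(815.89² + (-507.48)²) = 960.84 m.

961 m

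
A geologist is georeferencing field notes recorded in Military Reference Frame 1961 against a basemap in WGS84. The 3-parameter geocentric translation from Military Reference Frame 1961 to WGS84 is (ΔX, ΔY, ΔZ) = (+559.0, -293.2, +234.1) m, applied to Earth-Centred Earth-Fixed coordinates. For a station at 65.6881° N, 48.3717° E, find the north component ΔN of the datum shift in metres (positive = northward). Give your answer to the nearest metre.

The local north axis is (−sin φ cos λ, −sin φ sin λ, cos φ), giving ΔN = -338.410 + 199.723 + 96.380 = -42.31 m.

ΔN = -42 m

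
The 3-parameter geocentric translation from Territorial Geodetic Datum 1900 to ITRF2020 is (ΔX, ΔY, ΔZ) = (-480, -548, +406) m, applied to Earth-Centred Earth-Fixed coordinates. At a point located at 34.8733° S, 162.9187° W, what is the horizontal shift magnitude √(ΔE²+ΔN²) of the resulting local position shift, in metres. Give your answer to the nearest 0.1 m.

786.9 m

At φ = -34.8733°, λ = -162.9187°: sin φ = -0.571764, cos φ = 0.820418, sin λ = -0.293728, cos λ = -0.955889.
ΔE = −sin λ·ΔX + cos λ·ΔY = −(-0.293728)·(-480) + (-0.955889)·(-548) = 382.84 m.
ΔN = −sin φ cos λ·ΔX − sin φ sin λ·ΔY + cos φ·ΔZ = −(-0.571764)(-0.955889)(-480) − (-0.571764)(-0.293728)(-548) + (0.820418)(406) = 687.46 m.
Horizontal magnitude = √(ΔE² + ΔN²) = √(382.84² + 687.46²) = 786.87 m.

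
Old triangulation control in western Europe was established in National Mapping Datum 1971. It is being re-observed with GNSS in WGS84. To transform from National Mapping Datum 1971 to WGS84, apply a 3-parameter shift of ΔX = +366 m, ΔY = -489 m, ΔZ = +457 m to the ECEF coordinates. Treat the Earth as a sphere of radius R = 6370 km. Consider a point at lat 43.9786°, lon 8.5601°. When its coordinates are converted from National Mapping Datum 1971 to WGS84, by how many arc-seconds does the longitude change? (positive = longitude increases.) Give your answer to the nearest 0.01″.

Δλ = -24.21″

sin φ = 0.694390, cos φ = 0.719599, sin λ = 0.148847, cos λ = 0.988860.
East component: ΔE = −sin λ·ΔX + cos λ·ΔY = −(0.148847)(366) + (0.988860)(-489) = -538.03 m.
1° of latitude spans πR/180 = 111177 m; at latitude φ, 1° of longitude spans that × cos φ = 80003.2 m, so Δλ = -538.03 / 80003.2 × 3600 = -24.210″.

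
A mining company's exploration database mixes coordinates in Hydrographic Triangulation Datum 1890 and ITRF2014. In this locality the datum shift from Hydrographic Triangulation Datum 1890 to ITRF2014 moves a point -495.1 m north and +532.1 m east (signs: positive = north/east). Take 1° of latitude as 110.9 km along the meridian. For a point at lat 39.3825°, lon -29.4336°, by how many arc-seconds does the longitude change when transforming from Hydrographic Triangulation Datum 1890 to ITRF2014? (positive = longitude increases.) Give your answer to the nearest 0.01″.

Δλ = 22.35″

At latitude 39.3825°, cos φ = 0.772927.
1° of longitude at this latitude = 110.9 × cos φ = 85.72 km, so Δλ = 532.1 / 85717.6 = 0.0062076° = 22.347″.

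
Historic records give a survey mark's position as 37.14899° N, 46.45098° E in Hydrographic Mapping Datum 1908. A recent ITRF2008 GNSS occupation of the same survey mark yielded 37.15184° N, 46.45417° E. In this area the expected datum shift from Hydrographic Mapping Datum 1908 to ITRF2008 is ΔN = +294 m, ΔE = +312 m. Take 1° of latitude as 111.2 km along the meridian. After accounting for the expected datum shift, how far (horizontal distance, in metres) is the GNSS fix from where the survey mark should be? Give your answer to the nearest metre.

Observed coordinate differences: Δφ = +0.00285°, Δλ = +0.00319°.
Converting to metres (1° lat = 111200 m, cos φ = 0.797068): observed ΔN = 316.9 m, observed ΔE = 282.7 m.
Subtracting the expected shift leaves a residual of 316.9 − (294) = 22.9 m north and 282.7 − (312) = -29.3 m east.
Residual distance = √(22.9² + (-29.3)²) = 37.2 m.

37 m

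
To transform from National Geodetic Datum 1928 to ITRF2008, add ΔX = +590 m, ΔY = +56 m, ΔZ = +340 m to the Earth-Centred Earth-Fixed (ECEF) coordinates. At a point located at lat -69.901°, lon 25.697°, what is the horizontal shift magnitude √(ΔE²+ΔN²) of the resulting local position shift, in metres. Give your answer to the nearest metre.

The local east axis at (φ, λ) is (−sin λ, cos λ, 0), so ΔE = −sin(25.697°)·590 + cos(25.697°)·56 = -205.37 m.
The local north axis is (−sin φ cos λ, −sin φ sin λ, cos φ), giving ΔN = 499.272 + 22.803 + 116.839 = 638.91 m.
Horizontal magnitude = √(ΔE² + ΔN²) = √((-205.37)² + 638.91²) = 671.11 m.

671 m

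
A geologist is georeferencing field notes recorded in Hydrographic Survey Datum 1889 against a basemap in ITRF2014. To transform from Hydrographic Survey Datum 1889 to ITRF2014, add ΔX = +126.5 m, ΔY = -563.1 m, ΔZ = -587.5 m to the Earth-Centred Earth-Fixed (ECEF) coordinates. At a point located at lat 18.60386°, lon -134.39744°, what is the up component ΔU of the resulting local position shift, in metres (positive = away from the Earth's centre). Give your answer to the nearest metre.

ΔU = 110 m

At φ = 18.60386°, λ = -134.39744°: sin φ = 0.319023, cos φ = 0.947747, sin λ = -0.714504, cos λ = -0.699631.
ΔU = cos φ cos λ·ΔX + cos φ sin λ·ΔY + sin φ·ΔZ = (0.947747)(-0.699631)(126.5) + (0.947747)(-0.714504)(-563.1) + (0.319023)(-587.5) = 110.01 m.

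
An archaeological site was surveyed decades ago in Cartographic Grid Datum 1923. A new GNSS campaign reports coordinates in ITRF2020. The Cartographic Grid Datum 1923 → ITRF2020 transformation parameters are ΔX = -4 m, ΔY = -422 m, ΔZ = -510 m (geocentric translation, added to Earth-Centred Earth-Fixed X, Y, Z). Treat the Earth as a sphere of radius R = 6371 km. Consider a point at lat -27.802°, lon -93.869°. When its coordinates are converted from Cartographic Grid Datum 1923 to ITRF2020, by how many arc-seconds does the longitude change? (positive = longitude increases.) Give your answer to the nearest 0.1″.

Δλ = 0.9″

sin φ = -0.466418, cos φ = 0.884565, sin λ = -0.997721, cos λ = -0.067475.
East component: ΔE = −sin λ·ΔX + cos λ·ΔY = −(-0.997721)(-4) + (-0.067475)(-422) = 24.48 m.
1° of latitude spans πR/180 = 111195 m; at latitude φ, 1° of longitude spans that × cos φ = 98359.1 m, so Δλ = 24.48 / 98359.1 × 3600 = 0.896″.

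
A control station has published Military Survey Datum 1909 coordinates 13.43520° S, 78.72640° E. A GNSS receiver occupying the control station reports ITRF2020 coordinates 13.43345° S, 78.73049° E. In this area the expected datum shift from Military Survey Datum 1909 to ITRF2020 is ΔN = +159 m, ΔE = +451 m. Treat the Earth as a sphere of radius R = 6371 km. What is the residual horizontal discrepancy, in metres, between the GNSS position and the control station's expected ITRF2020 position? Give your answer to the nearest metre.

Observed coordinate differences: Δφ = +0.00175°, Δλ = +0.00409°.
Converting to metres (1° lat = 111195 m, cos φ = 0.972633): observed ΔN = 194.6 m, observed ΔE = 442.3 m.
Subtracting the expected shift leaves a residual of 194.6 − (159) = 35.6 m north and 442.3 − (451) = -8.7 m east.
Residual distance = √(35.6² + (-8.7)²) = 36.6 m.

37 m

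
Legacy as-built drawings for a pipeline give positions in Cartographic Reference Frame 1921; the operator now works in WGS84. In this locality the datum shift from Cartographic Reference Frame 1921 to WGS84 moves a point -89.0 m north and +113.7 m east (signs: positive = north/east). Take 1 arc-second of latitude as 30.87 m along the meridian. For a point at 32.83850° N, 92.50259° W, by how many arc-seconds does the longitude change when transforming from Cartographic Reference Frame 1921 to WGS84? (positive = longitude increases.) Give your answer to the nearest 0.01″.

Δλ = 4.38″

At latitude 32.83850°, cos φ = 0.840202.
1″ of longitude at this latitude = 30.87 × cos φ = 25.9370 m, so Δλ = 113.7 / 25.9370 = 4.384″.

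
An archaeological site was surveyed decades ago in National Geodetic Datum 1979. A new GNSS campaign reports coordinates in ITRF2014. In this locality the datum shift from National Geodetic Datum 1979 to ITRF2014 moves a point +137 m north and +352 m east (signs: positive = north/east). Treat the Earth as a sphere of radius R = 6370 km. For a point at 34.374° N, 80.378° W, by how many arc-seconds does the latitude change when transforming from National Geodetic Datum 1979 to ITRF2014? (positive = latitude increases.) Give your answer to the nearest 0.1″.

On a sphere of radius R, 1 rad of latitude = R, so Δφ = ΔN / R = 137.0 / 6370000 = 2.1507e-05 rad = 4.436″.

Δφ = 4.4″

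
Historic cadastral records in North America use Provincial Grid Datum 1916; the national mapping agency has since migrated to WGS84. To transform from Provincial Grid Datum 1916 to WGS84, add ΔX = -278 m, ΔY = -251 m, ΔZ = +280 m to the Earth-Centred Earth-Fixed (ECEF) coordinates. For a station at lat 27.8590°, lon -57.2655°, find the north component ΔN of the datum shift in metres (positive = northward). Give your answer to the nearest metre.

The local north axis is (−sin φ cos λ, −sin φ sin λ, cos φ), giving ΔN = 70.248 − 98.664 + 247.548 = 219.13 m.

ΔN = 219 m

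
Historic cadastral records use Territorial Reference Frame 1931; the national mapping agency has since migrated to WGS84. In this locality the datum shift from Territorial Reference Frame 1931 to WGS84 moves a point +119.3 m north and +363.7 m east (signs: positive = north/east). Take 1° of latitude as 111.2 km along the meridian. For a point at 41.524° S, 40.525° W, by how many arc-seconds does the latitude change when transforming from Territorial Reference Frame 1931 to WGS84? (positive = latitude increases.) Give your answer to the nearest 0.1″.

Δφ = 3.9″

1° of latitude = 111.2 km, so Δφ = 119.3 / 111200 = 0.0010728° = 3.862″.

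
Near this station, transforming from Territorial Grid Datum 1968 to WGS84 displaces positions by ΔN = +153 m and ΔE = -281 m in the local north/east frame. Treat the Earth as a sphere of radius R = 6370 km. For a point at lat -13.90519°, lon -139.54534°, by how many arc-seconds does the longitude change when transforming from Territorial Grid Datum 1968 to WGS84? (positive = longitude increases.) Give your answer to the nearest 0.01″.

Δλ = -9.37″

At latitude -13.90519°, cos φ = 0.970695.
One radian of longitude at latitude φ spans R cos φ, so Δλ = ΔE / (R cos φ) = -281.0 / (6370000 × 0.970695) = -4.5445e-05 rad = -9.374″.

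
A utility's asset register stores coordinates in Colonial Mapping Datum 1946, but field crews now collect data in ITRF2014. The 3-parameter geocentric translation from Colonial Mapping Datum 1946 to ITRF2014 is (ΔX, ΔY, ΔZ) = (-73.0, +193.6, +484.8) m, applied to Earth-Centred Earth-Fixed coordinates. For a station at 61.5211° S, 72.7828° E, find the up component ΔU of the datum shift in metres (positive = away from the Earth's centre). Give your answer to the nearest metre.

The local up (radial) axis is (cos φ cos λ, cos φ sin λ, sin φ), giving ΔU = -10.303 + 88.179 − 426.136 = -348.26 m.

ΔU = -348 m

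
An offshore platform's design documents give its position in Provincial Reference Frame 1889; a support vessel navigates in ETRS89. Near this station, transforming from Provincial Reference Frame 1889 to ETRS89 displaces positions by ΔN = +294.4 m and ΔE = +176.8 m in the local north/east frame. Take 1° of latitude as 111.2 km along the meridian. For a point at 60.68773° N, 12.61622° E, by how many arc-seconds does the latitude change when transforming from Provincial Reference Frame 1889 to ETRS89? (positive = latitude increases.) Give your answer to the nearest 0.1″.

Δφ = 9.5″

1° of latitude = 111.2 km, so Δφ = 294.4 / 111200 = 0.0026475° = 9.531″.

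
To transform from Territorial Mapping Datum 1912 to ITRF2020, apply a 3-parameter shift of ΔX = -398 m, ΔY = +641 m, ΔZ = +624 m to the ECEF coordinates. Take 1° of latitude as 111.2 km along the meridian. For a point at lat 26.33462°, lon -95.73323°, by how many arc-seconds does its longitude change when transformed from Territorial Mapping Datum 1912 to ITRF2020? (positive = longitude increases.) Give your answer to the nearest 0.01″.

Δλ = -16.62″

sin φ = 0.443613, cos φ = 0.896219, sin λ = -0.994998, cos λ = -0.099897.
East component: ΔE = −sin λ·ΔX + cos λ·ΔY = −(-0.994998)(-398) + (-0.099897)(641) = -460.04 m.
1° of latitude spans 111200 m; at latitude φ, 1° of longitude spans that × cos φ = 99659.5 m, so Δλ = -460.04 / 99659.5 × 3600 = -16.618″.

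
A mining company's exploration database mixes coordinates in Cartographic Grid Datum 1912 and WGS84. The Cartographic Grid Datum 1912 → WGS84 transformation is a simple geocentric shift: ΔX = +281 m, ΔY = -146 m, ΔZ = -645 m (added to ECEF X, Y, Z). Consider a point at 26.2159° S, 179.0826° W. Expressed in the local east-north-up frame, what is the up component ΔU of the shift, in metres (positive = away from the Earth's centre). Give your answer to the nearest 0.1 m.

The local up (radial) axis is (cos φ cos λ, cos φ sin λ, sin φ), giving ΔU = -252.063 + 2.097 + 284.932 = 34.97 m.

ΔU = 35.0 m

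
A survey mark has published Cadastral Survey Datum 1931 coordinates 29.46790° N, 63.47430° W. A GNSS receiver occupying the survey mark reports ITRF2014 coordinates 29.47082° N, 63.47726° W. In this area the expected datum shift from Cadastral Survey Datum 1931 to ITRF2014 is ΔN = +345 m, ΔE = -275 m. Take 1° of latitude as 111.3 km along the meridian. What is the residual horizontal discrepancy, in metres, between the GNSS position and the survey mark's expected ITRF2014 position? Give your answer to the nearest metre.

Observed coordinate differences: Δφ = +0.00292°, Δλ = -0.00296°.
Converting to metres (1° lat = 111300 m, cos φ = 0.870631): observed ΔN = 325.0 m, observed ΔE = -286.8 m.
Subtracting the expected shift leaves a residual of 325.0 − (345) = -20.0 m north and -286.8 − (-275) = -11.8 m east.
Residual distance = √((-20.0)² + (-11.8)²) = 23.2 m.

23 m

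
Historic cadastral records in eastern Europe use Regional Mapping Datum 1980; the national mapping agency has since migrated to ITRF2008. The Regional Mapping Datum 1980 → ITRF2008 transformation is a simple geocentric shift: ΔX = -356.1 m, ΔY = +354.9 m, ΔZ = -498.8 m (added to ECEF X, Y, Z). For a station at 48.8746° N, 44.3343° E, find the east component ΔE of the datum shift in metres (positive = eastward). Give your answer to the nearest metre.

The local east axis at (φ, λ) is (−sin λ, cos λ, 0), so ΔE = −sin(44.3343°)·(-356.1) + cos(44.3343°)·354.9 = 502.71 m.

ΔE = 503 m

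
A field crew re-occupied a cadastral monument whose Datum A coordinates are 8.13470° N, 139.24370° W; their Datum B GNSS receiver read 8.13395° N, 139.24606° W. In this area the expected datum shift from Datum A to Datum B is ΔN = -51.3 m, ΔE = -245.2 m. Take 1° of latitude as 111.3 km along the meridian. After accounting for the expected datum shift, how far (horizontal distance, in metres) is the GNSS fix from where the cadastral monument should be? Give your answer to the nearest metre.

Observed coordinate differences: Δφ = -0.00075°, Δλ = -0.00236°.
Converting to metres (1° lat = 111300 m, cos φ = 0.989938): observed ΔN = -83.5 m, observed ΔE = -260.0 m.
Subtracting the expected shift leaves a residual of -83.5 − (-51.3) = -32.2 m north and -260.0 − (-245.2) = -14.8 m east.
Residual distance = √((-32.2)² + (-14.8)²) = 35.4 m.

35 m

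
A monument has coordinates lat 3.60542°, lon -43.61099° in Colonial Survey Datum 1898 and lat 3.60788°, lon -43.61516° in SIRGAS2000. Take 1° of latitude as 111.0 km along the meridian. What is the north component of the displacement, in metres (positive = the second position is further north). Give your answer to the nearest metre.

Δφ = 3.60788° − 3.60542° = +0.00246°; Δλ = -43.61516° − -43.61099° = -0.00417°.
ΔN = Δφ × 111000 = 273.1 m; ΔE = Δλ × 111000 × cos(3.60542°) = -0.00417 × 111000 × 0.998021 = -462.0 m.

ΔN = 273 m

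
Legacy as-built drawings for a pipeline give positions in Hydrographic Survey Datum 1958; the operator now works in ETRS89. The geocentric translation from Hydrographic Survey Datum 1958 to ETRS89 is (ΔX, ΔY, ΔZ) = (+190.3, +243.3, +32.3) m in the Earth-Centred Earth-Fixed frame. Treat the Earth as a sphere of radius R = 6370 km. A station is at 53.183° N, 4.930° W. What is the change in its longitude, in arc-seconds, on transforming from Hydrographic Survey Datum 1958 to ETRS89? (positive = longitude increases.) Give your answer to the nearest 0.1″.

sin φ = 0.800554, cos φ = 0.599261, sin λ = -0.085939, cos λ = 0.996300.
East component: ΔE = −sin λ·ΔX + cos λ·ΔY = −(-0.085939)(190.3) + (0.996300)(243.3) = 258.75 m.
1° of latitude spans πR/180 = 111177 m; at latitude φ, 1° of longitude spans that × cos φ = 66624.3 m, so Δλ = 258.75 / 66624.3 × 3600 = 13.982″.

Δλ = 14.0″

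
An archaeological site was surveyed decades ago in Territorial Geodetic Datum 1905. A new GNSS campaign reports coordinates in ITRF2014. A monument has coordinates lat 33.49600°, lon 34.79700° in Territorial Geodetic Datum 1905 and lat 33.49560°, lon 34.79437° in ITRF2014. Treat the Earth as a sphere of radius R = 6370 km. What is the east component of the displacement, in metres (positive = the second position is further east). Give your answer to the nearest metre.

ΔE = -244 m

Δφ = 33.49560° − 33.49600° = -0.00040°; Δλ = 34.79437° − 34.79700° = -0.00263°.
1° along a meridian = πR/180 = 111177 m.
ΔN = Δφ × 111177 = -44.5 m; ΔE = Δλ × 111177 × cos(33.49600°) = -0.00263 × 111177 × 0.833924 = -243.8 m.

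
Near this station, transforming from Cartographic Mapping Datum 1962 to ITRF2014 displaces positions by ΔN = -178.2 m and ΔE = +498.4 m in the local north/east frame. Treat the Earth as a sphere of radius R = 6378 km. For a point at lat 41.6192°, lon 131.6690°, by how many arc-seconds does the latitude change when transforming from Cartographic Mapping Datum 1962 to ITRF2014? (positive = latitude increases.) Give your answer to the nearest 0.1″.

Δφ = -5.8″

On a sphere of radius R, 1 rad of latitude = R, so Δφ = ΔN / R = -178.2 / 6378000 = -2.7940e-05 rad = -5.763″.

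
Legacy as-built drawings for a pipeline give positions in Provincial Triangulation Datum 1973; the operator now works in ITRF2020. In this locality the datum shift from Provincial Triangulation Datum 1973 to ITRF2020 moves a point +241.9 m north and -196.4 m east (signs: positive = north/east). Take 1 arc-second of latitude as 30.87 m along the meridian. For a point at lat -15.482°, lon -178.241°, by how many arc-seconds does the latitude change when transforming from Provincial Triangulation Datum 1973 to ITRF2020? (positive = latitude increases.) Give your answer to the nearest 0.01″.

Δφ = 7.84″

1″ of latitude = 30.87 m, so Δφ = 241.9 / 30.87 = 7.836″.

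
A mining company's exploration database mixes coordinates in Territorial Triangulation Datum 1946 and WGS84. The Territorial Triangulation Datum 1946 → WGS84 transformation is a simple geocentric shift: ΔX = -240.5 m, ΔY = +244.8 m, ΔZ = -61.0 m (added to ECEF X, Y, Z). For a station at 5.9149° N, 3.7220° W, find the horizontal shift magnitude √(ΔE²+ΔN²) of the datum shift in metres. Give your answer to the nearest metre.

231 m

At φ = 5.9149°, λ = -3.7220°: sin φ = 0.103051, cos φ = 0.994676, sin λ = -0.064915, cos λ = 0.997891.
ΔE = −sin λ·ΔX + cos λ·ΔY = −(-0.064915)·(-240.5) + (0.997891)·(244.8) = 228.67 m.
ΔN = −sin φ cos λ·ΔX − sin φ sin λ·ΔY + cos φ·ΔZ = −(0.103051)(0.997891)(-240.5) − (0.103051)(-0.064915)(244.8) + (0.994676)(-61.0) = -34.31 m.
Horizontal magnitude = √(ΔE² + ΔN²) = √(228.67² + (-34.31)²) = 231.23 m.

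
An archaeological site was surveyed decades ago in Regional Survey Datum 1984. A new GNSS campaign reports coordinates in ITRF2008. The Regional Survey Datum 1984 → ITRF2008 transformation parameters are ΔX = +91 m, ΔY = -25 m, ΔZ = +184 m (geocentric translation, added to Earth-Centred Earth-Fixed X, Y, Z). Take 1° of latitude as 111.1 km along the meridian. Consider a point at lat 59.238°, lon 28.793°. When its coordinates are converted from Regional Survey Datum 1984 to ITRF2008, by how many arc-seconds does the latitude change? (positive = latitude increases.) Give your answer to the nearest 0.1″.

Δφ = 1.2″

sin φ = 0.859299, cos φ = 0.511473, sin λ = 0.481647, cos λ = 0.876366.
North component: ΔN = −sin φ cos λ·ΔX − sin φ sin λ·ΔY + cos φ·ΔZ = −(0.859299)(0.876366)(91) − (0.859299)(0.481647)(-25) + (0.511473)(184) = 35.93 m.
1° of latitude spans 111100 m, so Δφ = 35.93 / 111100 × 3600 = 1.164″.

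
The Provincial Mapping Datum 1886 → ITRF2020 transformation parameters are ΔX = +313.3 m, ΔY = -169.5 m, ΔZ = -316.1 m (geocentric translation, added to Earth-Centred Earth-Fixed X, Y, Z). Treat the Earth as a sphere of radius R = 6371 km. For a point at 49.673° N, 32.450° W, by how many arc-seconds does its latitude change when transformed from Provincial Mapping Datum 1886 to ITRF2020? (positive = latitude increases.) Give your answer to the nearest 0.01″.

Δφ = -15.39″

sin φ = 0.762363, cos φ = 0.647149, sin λ = -0.536563, cos λ = 0.843860.
North component: ΔN = −sin φ cos λ·ΔX − sin φ sin λ·ΔY + cos φ·ΔZ = −(0.762363)(0.843860)(313.3) − (0.762363)(-0.536563)(-169.5) + (0.647149)(-316.1) = -475.45 m.
1° of latitude spans πR/180 = 111195 m, so Δφ = -475.45 / 111195 × 3600 = -15.393″.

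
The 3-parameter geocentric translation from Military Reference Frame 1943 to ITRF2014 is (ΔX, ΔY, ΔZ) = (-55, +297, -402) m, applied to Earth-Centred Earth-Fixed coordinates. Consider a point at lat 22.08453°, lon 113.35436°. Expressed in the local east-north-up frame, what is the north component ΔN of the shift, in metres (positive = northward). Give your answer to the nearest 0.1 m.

ΔN = -483.2 m

At φ = 22.08453°, λ = 113.35436°: sin φ = 0.375974, cos φ = 0.926630, sin λ = 0.918071, cos λ = -0.396417.
ΔN = −sin φ cos λ·ΔX − sin φ sin λ·ΔY + cos φ·ΔZ = −(0.375974)(-0.396417)(-55) − (0.375974)(0.918071)(297) + (0.926630)(-402) = -483.22 m.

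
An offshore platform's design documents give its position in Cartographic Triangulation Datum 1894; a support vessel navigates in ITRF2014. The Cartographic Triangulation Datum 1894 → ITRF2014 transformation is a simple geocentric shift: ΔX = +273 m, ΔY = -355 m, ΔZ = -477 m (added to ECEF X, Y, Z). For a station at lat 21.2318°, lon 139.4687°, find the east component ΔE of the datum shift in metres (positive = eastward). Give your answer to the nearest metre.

The local east axis at (φ, λ) is (−sin λ, cos λ, 0), so ΔE = −sin(139.4687°)·273 + cos(139.4687°)·(-355) = 92.41 m.

ΔE = 92 m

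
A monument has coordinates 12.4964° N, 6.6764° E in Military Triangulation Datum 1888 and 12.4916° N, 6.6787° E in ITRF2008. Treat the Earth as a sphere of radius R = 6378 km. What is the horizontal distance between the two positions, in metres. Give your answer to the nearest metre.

590 m

Δφ = 12.4916° − 12.4964° = -0.0048°; Δλ = 6.6787° − 6.6764° = +0.0023°.
1° along a meridian = πR/180 = 111317 m.
ΔN = Δφ × 111317 = -534.3 m; ΔE = Δλ × 111317 × cos(12.4964°) = +0.0023 × 111317 × 0.976310 = 250.0 m.
Distance = √(ΔE² + ΔN²) = √(250.0² + (-534.3)²) = 589.9 m.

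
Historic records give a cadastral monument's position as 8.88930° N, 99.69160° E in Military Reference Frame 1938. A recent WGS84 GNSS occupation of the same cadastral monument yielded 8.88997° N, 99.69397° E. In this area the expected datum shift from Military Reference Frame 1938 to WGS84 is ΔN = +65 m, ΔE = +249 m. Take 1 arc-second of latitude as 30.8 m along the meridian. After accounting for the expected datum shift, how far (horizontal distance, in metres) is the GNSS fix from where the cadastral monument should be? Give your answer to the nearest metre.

Observed coordinate differences: Δφ = +0.00067°, Δλ = +0.00237°.
Converting to metres (1° lat = 110880 m, cos φ = 0.987989): observed ΔN = 74.3 m, observed ΔE = 259.6 m.
Subtracting the expected shift leaves a residual of 74.3 − (65) = 9.3 m north and 259.6 − (249) = 10.6 m east.
Residual distance = √(9.3² + 10.6²) = 14.1 m.

14 m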